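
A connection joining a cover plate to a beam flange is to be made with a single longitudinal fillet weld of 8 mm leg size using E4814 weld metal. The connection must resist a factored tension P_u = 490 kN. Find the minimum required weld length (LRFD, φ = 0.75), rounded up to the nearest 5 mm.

L = 405 mm

E48XX → F_EXX = 480 MPa.
Throat t_e = 0.707 × 8 = 5.656 mm.
φr_n = 0.75 × 0.6 × 480 × 5.656 × 10⁻³ = 1.222 kN/mm.
L_req = P_u / φr_n = 490 / 1.222 = 401.1 mm total.
Round up → use L = 405 mm.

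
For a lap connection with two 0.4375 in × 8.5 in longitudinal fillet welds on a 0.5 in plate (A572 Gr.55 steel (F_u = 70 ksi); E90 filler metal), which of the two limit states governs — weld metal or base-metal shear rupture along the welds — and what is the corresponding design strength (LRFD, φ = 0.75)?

E90XX → F_EXX = 90 ksi.
t_e = 0.707 × 0.4375 = 0.3093 in; L = 17 in.
Weld metal: φR_n = 0.75 × 0.6 × 90 × 0.3093 × 17 = 213 kip.
Base metal (shear rupture): φR_n = 0.75 × 0.6 × 70 × 0.5 × 17 = 267.8 kip.
Governing: weld metal.

φR_n ≈ 213 kip (weld metal governs)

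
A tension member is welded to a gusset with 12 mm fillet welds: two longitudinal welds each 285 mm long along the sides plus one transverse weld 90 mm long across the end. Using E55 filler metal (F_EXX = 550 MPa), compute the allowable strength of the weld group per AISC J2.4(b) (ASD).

t_e = 0.707 × 12 = 8.484 mm.
R_nwl = 0.6 × 550 × 8.484 × 570 × 10⁻³ = 1596 kN (longitudinal, 2 welds).
R_nwt = 0.6 × 550 × 8.484 × 90 × 10⁻³ = 252 kN (transverse, base value).
(i) R_nwl + R_nwt = 1848 kN; (ii) 0.85 R_nwl + 1.5 R_nwt = 1734 kN.
R_n = max = 1848 kN [governs: (i)]; R_n/Ω = 923.9 kN.

R_n/Ω ≈ 924 kN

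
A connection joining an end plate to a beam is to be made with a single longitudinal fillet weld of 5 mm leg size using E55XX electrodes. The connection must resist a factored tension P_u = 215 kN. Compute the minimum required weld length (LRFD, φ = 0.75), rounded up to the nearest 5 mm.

E55XX → F_EXX = 550 MPa.
Throat t_e = 0.707 × 5 = 3.535 mm.
φr_n = 0.75 × 0.6 × 550 × 3.535 × 10⁻³ = 0.8749 kN/mm.
L_req = P_u / φr_n = 215 / 0.8749 = 245.7 mm total.
Round up → use L = 250 mm.

L = 250 mm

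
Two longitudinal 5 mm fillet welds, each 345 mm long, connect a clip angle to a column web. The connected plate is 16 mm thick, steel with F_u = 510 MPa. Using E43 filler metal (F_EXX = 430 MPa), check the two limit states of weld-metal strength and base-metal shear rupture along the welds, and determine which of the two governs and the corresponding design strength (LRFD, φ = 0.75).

φR_n ≈ 472 kN (weld metal governs)

t_e = 0.707 × 5 = 3.535 mm; L = 690 mm.
Weld metal: φR_n = 0.75 × 0.6 × 430 × 3.535 × 690 × 10⁻³ = 472 kN.
Base metal (shear rupture): φR_n = 0.75 × 0.6 × 510 × 16 × 690 × 10⁻³ = 2534 kN.
Governing: weld metal.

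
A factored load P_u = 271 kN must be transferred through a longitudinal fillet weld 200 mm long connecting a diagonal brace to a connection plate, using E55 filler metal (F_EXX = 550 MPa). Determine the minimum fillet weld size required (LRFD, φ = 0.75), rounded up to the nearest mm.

Total weld length L = 200 mm.
Required throat t_e = P_u / (φ × 0.6 F_EXX × L) = 271 / (0.75 × 0.6 × 550 × 200 × 10⁻³) = 5.475 mm.
Required leg w = t_e / 0.707 = 7.744 mm → use 8 mm.

w = 8 mm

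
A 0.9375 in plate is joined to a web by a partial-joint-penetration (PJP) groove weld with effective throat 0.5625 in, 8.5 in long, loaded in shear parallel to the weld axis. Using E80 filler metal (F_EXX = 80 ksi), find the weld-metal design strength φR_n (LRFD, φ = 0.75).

Effective throat (given) t_e = 0.5625 in.
A_we = 0.5625 × 8.5 = 4.781 in².
F_nw = 0.6 F_EXX = 48 ksi.
φR_n = 0.75 × 48 × 4.781 = 172.1 kip.

φR_n ≈ 172 kip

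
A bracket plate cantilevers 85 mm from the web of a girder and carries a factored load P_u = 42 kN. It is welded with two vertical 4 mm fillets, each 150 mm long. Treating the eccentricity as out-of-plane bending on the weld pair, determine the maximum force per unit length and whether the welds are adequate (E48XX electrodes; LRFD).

E48XX → F_EXX = 480 MPa.
L_w = 2 × 150 = 300 mm; section modulus (unit throat) S = 2 × L²/6 = 7500 mm².
Direct shear f_v = P/L_w = 42×10³/300 = 140 N/mm.
Moment M = P × e = 42×10³ × 85 = 3570000 N·mm; bending f_b = M/S = 476 N/mm.
f_max = √(f_v² + f_b²) = √(140² + 476²) = 496.2 N/mm.
φr_n = 0.75 × 0.6 × 480 × (0.707 × 4) = 610.8 N/mm → adequate.

f_max ≈ 496 N/mm; adequate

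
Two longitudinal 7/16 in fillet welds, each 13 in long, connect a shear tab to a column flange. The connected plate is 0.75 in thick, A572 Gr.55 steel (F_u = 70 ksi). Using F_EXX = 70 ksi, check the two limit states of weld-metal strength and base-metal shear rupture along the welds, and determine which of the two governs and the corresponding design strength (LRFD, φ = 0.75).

φR_n ≈ 253 kip (weld metal governs)

t_e = 0.707 × 0.4375 = 0.3093 in; L = 26 in.
Weld metal: φR_n = 0.75 × 0.6 × 70 × 0.3093 × 26 = 253.3 kip.
Base metal (shear rupture): φR_n = 0.75 × 0.6 × 70 × 0.75 × 26 = 614.2 kip.
Governing: weld metal.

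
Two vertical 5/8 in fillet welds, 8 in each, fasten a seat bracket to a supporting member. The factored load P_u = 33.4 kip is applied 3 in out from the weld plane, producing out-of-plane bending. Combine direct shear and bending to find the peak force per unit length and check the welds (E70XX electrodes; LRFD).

f_max ≈ 5.14 kip/in; adequate

E70XX → F_EXX = 70 ksi.
L_w = 2 × 8 = 16 in; section modulus (unit throat) S = 2 × L²/6 = 21.33 in².
Direct shear f_v = P/L_w = 33.4/16 = 2.087 kip/in.
Moment M = P × e = 33.4 × 3 = 100.2 kip·in; bending f_b = M/S = 4.697 kip/in.
f_max = √(f_v² + f_b²) = √(2.087² + 4.697²) = 5.14 kip/in.
φr_n = 0.75 × 0.6 × 70 × (0.707 × 0.625) = 13.92 kip/in → adequate.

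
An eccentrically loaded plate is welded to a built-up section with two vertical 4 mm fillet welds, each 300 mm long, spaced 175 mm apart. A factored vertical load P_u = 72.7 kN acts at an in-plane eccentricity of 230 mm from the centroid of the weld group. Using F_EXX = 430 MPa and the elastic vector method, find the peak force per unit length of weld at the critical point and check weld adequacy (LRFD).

f_max ≈ 394 N/mm; adequate

Total weld length L_w = 600 mm. Treat welds as unit-width lines.
Polar moment about centroid: J = 2[d³/12 + d(b/2)²] = 2[300³/12 + 300×87.5²] = 9094000 mm³.
Direct shear f_v = P/L_w = 72.7×10³ / 600 = 121.2 N/mm (vertical).
Torsion M = P·e = 72.7×10³ × 230 = 16721000 N·mm.
Critical point at (x, y) = (87.5, 150) from centroid. f_tx = M·y/J = 275.8 N/mm; f_ty = M·x/J = 160.9 N/mm.
Resultant f_max = √[f_tx² + (f_v + f_ty)²] = √[275.8² + (121.2 + 160.9)²] = 394.5 N/mm.
Capacity per unit length: φr_n = 0.75 × 0.6 × 430 × (0.707 × 4) = 547.2 N/mm.
394.5 ≤ 547.2 → adequate.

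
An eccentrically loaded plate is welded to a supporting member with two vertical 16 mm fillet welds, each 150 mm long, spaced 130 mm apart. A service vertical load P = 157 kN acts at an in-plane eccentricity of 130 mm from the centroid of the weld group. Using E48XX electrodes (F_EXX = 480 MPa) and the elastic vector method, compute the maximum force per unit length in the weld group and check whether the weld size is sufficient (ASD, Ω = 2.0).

Total weld length L_w = 300 mm. Treat welds as unit-width lines.
Polar moment about centroid: J = 2[d³/12 + d(b/2)²] = 2[150³/12 + 150×65²] = 1830000 mm³.
Direct shear f_v = P/L_w = 157×10³ / 300 = 523.3 N/mm (vertical).
Torsion M = P·e = 157×10³ × 130 = 20410000 N·mm.
Critical point at (x, y) = (65, 75) from centroid. f_tx = M·y/J = 836.5 N/mm; f_ty = M·x/J = 724.9 N/mm.
Resultant f_max = √[f_tx² + (f_v + f_ty)²] = √[836.5² + (523.3 + 724.9)²] = 1503 N/mm.
Capacity per unit length: r_n/Ω = (1/2.0) × 0.6 × 480 × (0.707 × 16) = 1629 N/mm.
1503 ≤ 1629 → adequate.

f_max ≈ 1500 N/mm; adequate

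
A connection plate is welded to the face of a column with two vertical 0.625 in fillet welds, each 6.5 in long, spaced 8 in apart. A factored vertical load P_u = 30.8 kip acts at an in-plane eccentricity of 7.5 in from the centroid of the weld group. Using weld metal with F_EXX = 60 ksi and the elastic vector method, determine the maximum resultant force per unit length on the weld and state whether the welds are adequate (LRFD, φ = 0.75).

f_max ≈ 6.7 kip/in; adequate

Total weld length L_w = 13 in. Treat welds as unit-width lines.
Polar moment about centroid: J = 2[d³/12 + d(b/2)²] = 2[6.5³/12 + 6.5×4²] = 253.8 in³.
Direct shear f_v = P/L_w = 30.8 / 13 = 2.369 kip/in (vertical).
Torsion M = P·e = 30.8 × 7.5 = 231 kip·in.
Critical point at (x, y) = (4, 3.25) from centroid. f_tx = M·y/J = 2.958 kip/in; f_ty = M·x/J = 3.641 kip/in.
Resultant f_max = √[f_tx² + (f_v + f_ty)²] = √[2.958² + (2.369 + 3.641)²] = 6.699 kip/in.
Capacity per unit length: φr_n = 0.75 × 0.6 × 60 × (0.707 × 0.625) = 11.93 kip/in.
6.699 ≤ 11.93 → adequate.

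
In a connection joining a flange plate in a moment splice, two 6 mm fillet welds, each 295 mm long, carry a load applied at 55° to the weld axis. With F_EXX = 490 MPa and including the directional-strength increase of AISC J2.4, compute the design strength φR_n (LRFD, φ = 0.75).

t_e = 0.707 × 6 = 4.242 mm; A_we = 4.242 × 590 = 2503 mm².
Directional factor: 1.0 + 0.5 sin^1.5(55°) = 1.371.
F_nw = 0.6 × 490 × 1.371 = 403 MPa.
φR_n = 0.75 × 403 × 2503 × 10⁻³ = 756.4 kN.

φR_n ≈ 756 kN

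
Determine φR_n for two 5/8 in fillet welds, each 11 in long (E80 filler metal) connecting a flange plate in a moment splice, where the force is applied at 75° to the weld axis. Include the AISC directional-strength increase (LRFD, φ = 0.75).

E80XX → F_EXX = 80 ksi.
t_e = 0.707 × 0.625 = 0.4419 in; A_we = 0.4419 × 22 = 9.721 in².
Directional factor: 1.0 + 0.5 sin^1.5(75°) = 1.475.
F_nw = 0.6 × 80 × 1.475 = 70.78 ksi.
φR_n = 0.75 × 70.78 × 9.721 = 516.1 kips.

φR_n ≈ 516 kips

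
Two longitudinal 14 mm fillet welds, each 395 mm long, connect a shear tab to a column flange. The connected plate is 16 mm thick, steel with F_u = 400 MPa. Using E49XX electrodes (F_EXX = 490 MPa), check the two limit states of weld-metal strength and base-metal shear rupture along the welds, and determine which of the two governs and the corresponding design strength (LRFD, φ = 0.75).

t_e = 0.707 × 14 = 9.898 mm; L = 790 mm.
Weld metal: φR_n = 0.75 × 0.6 × 490 × 9.898 × 790 × 10⁻³ = 1724 kN.
Base metal (shear rupture): φR_n = 0.75 × 0.6 × 400 × 16 × 790 × 10⁻³ = 2275 kN.
Governing: weld metal.

φR_n ≈ 1720 kN (weld metal governs)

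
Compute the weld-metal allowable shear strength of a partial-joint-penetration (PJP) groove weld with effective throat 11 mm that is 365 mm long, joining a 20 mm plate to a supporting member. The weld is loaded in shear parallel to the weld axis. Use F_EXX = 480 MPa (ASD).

R_n/Ω ≈ 578 kN

Effective throat (given) t_e = 11 mm.
A_we = 11 × 365 = 4015 mm².
F_nw = 0.6 F_EXX = 288 MPa.
R_n/Ω = (288 × 4015) / 2.0 × 10⁻³ = 578.2 kN.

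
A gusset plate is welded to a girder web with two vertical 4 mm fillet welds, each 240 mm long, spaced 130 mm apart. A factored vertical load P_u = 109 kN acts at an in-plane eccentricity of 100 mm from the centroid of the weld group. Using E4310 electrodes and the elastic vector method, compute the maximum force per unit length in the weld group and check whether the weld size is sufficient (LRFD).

f_max ≈ 494 N/mm; adequate

E43XX → F_EXX = 430 MPa.
Total weld length L_w = 480 mm. Treat welds as unit-width lines.
Polar moment about centroid: J = 2[d³/12 + d(b/2)²] = 2[240³/12 + 240×65²] = 4332000 mm³.
Direct shear f_v = P/L_w = 109×10³ / 480 = 227.1 N/mm (vertical).
Torsion M = P·e = 109×10³ × 100 = 10900000 N·mm.
Critical point at (x, y) = (65, 120) from centroid. f_tx = M·y/J = 301.9 N/mm; f_ty = M·x/J = 163.6 N/mm.
Resultant f_max = √[f_tx² + (f_v + f_ty)²] = √[301.9² + (227.1 + 163.6)²] = 493.7 N/mm.
Capacity per unit length: φr_n = 0.75 × 0.6 × 430 × (0.707 × 4) = 547.2 N/mm.
493.7 ≤ 547.2 → adequate.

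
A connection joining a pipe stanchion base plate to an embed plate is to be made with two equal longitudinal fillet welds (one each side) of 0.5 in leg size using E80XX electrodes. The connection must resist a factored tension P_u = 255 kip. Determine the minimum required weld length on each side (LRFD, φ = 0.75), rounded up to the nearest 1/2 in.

E80XX → F_EXX = 80 ksi.
Throat t_e = 0.707 × 0.5 = 0.3535 in.
φr_n = 0.75 × 0.6 × 80 × 0.3535 = 12.73 kip/in.
L_req = P_u / φr_n = 255 / 12.73 = 20.04 in total.
Per side: 20.04 / 2 = 10.02 in.
Round up → use L = 10.5 in on each side.

L = 10.5 in on each side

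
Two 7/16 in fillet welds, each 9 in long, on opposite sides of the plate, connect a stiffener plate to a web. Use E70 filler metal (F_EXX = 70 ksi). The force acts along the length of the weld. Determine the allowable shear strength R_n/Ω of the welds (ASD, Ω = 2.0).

Effective throat t_e = 0.707 × 0.4375 = 0.3093 in.
Total length L = 18 in; A_we = 0.3093 × 18 = 5.568 in².
F_nw = 0.6 F_EXX = 0.6 × 70 = 42 ksi.
R_n = 42 × 5.568 = 233.8 kips; R_n/Ω = 233.8/2.0 = 116.9 kips.

R_n/Ω ≈ 117 kips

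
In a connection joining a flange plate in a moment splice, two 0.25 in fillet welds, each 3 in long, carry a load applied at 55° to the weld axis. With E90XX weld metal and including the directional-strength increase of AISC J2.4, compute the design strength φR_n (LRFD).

φR_n ≈ 58.9 kips

E90XX → F_EXX = 90 ksi.
t_e = 0.707 × 0.25 = 0.1767 in; A_we = 0.1767 × 6 = 1.06 in².
Directional factor: 1.0 + 0.5 sin^1.5(55°) = 1.371.
F_nw = 0.6 × 90 × 1.371 = 74.02 ksi.
φR_n = 0.75 × 74.02 × 1.06 = 58.87 kips.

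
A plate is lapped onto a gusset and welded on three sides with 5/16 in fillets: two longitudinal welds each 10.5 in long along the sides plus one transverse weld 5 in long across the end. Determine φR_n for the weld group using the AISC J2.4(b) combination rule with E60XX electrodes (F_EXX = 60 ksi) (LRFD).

t_e = 0.707 × 0.3125 = 0.2209 in.
R_nwl = 0.6 × 60 × 0.2209 × 21 = 167 kips (longitudinal, 2 welds).
R_nwt = 0.6 × 60 × 0.2209 × 5 = 39.77 kips (transverse, base value).
(i) R_nwl + R_nwt = 206.8 kips; (ii) 0.85 R_nwl + 1.5 R_nwt = 201.6 kips.
R_n = max = 206.8 kips [governs: (i)]; φR_n = 155.1 kips.

φR_n ≈ 155 kips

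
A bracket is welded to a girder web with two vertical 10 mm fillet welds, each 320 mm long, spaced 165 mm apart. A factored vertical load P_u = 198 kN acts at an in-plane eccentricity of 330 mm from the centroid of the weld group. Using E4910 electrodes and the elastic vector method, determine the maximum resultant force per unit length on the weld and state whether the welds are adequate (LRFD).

f_max ≈ 1370 N/mm; adequate

E49XX → F_EXX = 490 MPa.
Total weld length L_w = 640 mm. Treat welds as unit-width lines.
Polar moment about centroid: J = 2[d³/12 + d(b/2)²] = 2[320³/12 + 320×82.5²] = 9817000 mm³.
Direct shear f_v = P/L_w = 198×10³ / 640 = 309.4 N/mm (vertical).
Torsion M = P·e = 198×10³ × 330 = 65340000 N·mm.
Critical point at (x, y) = (82.5, 160) from centroid. f_tx = M·y/J = 1065 N/mm; f_ty = M·x/J = 549.1 N/mm.
Resultant f_max = √[f_tx² + (f_v + f_ty)²] = √[1065² + (309.4 + 549.1)²] = 1368 N/mm.
Capacity per unit length: φr_n = 0.75 × 0.6 × 490 × (0.707 × 10) = 1559 N/mm.
1368 ≤ 1559 → adequate.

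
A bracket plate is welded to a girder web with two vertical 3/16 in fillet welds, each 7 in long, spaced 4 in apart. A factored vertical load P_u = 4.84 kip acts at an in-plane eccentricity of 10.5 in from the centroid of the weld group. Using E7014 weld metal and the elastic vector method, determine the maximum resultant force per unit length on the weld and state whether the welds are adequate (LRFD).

f_max ≈ 2 kip/in; adequate

E70XX → F_EXX = 70 ksi.
Total weld length L_w = 14 in. Treat welds as unit-width lines.
Polar moment about centroid: J = 2[d³/12 + d(b/2)²] = 2[7³/12 + 7×2²] = 113.2 in³.
Direct shear f_v = P/L_w = 4.84 / 14 = 0.3457 kip/in (vertical).
Torsion M = P·e = 4.84 × 10.5 = 50.82 kip·in.
Critical point at (x, y) = (2, 3.5) from centroid. f_tx = M·y/J = 1.572 kip/in; f_ty = M·x/J = 0.8981 kip/in.
Resultant f_max = √[f_tx² + (f_v + f_ty)²] = √[1.572² + (0.3457 + 0.8981)²] = 2.004 kip/in.
Capacity per unit length: φr_n = 0.75 × 0.6 × 70 × (0.707 × 0.1875) = 4.176 kip/in.
2.004 ≤ 4.176 → adequate.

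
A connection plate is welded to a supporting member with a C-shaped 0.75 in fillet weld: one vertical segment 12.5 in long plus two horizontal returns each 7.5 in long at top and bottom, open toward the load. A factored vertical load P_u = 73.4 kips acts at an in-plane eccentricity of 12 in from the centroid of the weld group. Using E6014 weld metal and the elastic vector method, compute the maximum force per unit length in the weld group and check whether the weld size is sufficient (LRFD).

f_max ≈ 9.95 kip/in; adequate

E60XX → F_EXX = 60 ksi.
Total weld length L_w = 27.5 in. Treat welds as unit-width lines.
Centroid: x̄ = 2×7.5×3.75 / 27.5 = 2.045 in from the vertical weld.
Polar moment about centroid: J = I_x + I_y = [12.5³/12 + 2×7.5×6.25²] + [12.5×2.045² + 2(7.5³/12 + 7.5×1.705²)] = 914.9 in³.
Direct shear f_v = P/L_w = 73.4 / 27.5 = 2.669 kip/in (vertical).
Torsion M = P·e = 73.4 × 12 = 880.8 kip·in.
Critical point at (x, y) = (5.455, 6.25) from centroid. f_tx = M·y/J = 6.017 kip/in; f_ty = M·x/J = 5.251 kip/in.
Resultant f_max = √[f_tx² + (f_v + f_ty)²] = √[6.017² + (2.669 + 5.251)²] = 9.947 kip/in.
Capacity per unit length: φr_n = 0.75 × 0.6 × 60 × (0.707 × 0.75) = 14.32 kip/in.
9.947 ≤ 14.32 → adequate.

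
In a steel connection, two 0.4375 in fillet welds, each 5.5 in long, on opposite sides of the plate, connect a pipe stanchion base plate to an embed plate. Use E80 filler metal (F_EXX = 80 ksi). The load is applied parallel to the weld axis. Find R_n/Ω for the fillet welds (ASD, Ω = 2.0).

Effective throat t_e = 0.707 × 0.4375 = 0.3093 in.
Total length L = 11 in; A_we = 0.3093 × 11 = 3.402 in².
F_nw = 0.6 F_EXX = 0.6 × 80 = 48 ksi.
R_n = 48 × 3.402 = 163.3 kips; R_n/Ω = 163.3/2.0 = 81.66 kips.

R_n/Ω ≈ 81.7 kips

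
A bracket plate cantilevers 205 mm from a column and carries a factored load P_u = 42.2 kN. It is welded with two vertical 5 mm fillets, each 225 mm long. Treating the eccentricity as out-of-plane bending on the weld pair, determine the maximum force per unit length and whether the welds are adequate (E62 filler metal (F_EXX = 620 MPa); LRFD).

f_max ≈ 521 N/mm; adequate

L_w = 2 × 225 = 450 mm; section modulus (unit throat) S = 2 × L²/6 = 16880 mm².
Direct shear f_v = P/L_w = 42.2×10³/450 = 93.78 N/mm.
Moment M = P × e = 42.2×10³ × 205 = 8651000 N·mm; bending f_b = M/S = 512.7 N/mm.
f_max = √(f_v² + f_b²) = √(93.78² + 512.7²) = 521.2 N/mm.
φr_n = 0.75 × 0.6 × 620 × (0.707 × 5) = 986.3 N/mm → adequate.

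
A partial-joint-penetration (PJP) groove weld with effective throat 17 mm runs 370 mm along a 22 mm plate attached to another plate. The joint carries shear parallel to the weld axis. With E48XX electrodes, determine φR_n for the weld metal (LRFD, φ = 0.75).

E48XX → F_EXX = 480 MPa.
Effective throat (given) t_e = 17 mm.
A_we = 17 × 370 = 6290 mm².
F_nw = 0.6 F_EXX = 288 MPa.
φR_n = 0.75 × 288 × 6290 × 10⁻³ = 1359 kN.

φR_n ≈ 1360 kN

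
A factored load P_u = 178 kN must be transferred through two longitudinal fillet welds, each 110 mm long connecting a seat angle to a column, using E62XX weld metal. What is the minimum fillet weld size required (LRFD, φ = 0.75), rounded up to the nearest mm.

E62XX → F_EXX = 620 MPa.
Total weld length L = 220 mm.
Required throat t_e = P_u / (φ × 0.6 F_EXX × L) = 178 / (0.75 × 0.6 × 620 × 220 × 10⁻³) = 2.9 mm.
Required leg w = t_e / 0.707 = 4.102 mm → use 5 mm.

w = 5 mm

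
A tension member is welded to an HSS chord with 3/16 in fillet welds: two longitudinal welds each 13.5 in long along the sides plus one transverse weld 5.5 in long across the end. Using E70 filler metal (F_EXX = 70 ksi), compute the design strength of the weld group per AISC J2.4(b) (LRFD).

t_e = 0.707 × 0.1875 = 0.1326 in.
R_nwl = 0.6 × 70 × 0.1326 × 27 = 150.3 kips (longitudinal, 2 welds).
R_nwt = 0.6 × 70 × 0.1326 × 5.5 = 30.62 kips (transverse, base value).
(i) R_nwl + R_nwt = 180.9 kips; (ii) 0.85 R_nwl + 1.5 R_nwt = 173.7 kips.
R_n = max = 180.9 kips [governs: (i)]; φR_n = 135.7 kips.

φR_n ≈ 136 kips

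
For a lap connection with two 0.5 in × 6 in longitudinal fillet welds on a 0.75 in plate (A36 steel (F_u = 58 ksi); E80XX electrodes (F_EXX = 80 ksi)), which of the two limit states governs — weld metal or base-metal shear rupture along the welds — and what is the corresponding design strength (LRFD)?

t_e = 0.707 × 0.5 = 0.3535 in; L = 12 in.
Weld metal: φR_n = 0.75 × 0.6 × 80 × 0.3535 × 12 = 152.7 kips.
Base metal (shear rupture): φR_n = 0.75 × 0.6 × 58 × 0.75 × 12 = 234.9 kips.
Governing: weld metal.

φR_n ≈ 153 kips (weld metal governs)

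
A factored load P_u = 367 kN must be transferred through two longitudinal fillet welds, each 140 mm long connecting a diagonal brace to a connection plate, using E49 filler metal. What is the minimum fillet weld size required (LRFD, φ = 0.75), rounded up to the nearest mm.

w = 9 mm

E49XX → F_EXX = 490 MPa.
Total weld length L = 280 mm.
Required throat t_e = P_u / (φ × 0.6 F_EXX × L) = 367 / (0.75 × 0.6 × 490 × 280 × 10⁻³) = 5.944 mm.
Required leg w = t_e / 0.707 = 8.408 mm → use 9 mm.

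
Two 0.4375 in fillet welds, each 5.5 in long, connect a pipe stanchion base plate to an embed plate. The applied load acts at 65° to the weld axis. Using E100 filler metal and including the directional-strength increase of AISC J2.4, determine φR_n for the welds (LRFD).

φR_n ≈ 219 kip

E100XX → F_EXX = 100 ksi.
t_e = 0.707 × 0.4375 = 0.3093 in; A_we = 0.3093 × 11 = 3.402 in².
Directional factor: 1.0 + 0.5 sin^1.5(65°) = 1.431.
F_nw = 0.6 × 100 × 1.431 = 85.88 ksi.
φR_n = 0.75 × 85.88 × 3.402 = 219.2 kip.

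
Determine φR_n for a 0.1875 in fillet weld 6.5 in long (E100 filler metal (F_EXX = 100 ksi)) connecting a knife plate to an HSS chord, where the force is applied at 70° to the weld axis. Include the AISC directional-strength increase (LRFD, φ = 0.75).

t_e = 0.707 × 0.1875 = 0.1326 in; A_we = 0.1326 × 6.5 = 0.8617 in².
Directional factor: 1.0 + 0.5 sin^1.5(70°) = 1.455.
F_nw = 0.6 × 100 × 1.455 = 87.33 ksi.
φR_n = 0.75 × 87.33 × 0.8617 = 56.43 kip.

φR_n ≈ 56.4 kip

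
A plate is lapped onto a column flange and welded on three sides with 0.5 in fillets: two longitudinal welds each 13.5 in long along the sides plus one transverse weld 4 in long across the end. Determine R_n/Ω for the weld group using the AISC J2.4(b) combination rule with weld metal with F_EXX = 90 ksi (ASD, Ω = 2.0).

t_e = 0.707 × 0.5 = 0.3535 in.
R_nwl = 0.6 × 90 × 0.3535 × 27 = 515.4 kip (longitudinal, 2 welds).
R_nwt = 0.6 × 90 × 0.3535 × 4 = 76.36 kip (transverse, base value).
(i) R_nwl + R_nwt = 591.8 kip; (ii) 0.85 R_nwl + 1.5 R_nwt = 552.6 kip.
R_n = max = 591.8 kip [governs: (i)]; R_n/Ω = 295.9 kip.

R_n/Ω ≈ 296 kip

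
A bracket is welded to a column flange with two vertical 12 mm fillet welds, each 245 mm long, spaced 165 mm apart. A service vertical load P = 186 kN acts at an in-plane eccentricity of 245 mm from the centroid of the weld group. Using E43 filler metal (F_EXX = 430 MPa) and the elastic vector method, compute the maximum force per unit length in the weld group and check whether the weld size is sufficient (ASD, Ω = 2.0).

Total weld length L_w = 490 mm. Treat welds as unit-width lines.
Polar moment about centroid: J = 2[d³/12 + d(b/2)²] = 2[245³/12 + 245×82.5²] = 5786000 mm³.
Direct shear f_v = P/L_w = 186×10³ / 490 = 379.6 N/mm (vertical).
Torsion M = P·e = 186×10³ × 245 = 45570000 N·mm.
Critical point at (x, y) = (82.5, 122.5) from centroid. f_tx = M·y/J = 964.8 N/mm; f_ty = M·x/J = 649.8 N/mm.
Resultant f_max = √[f_tx² + (f_v + f_ty)²] = √[964.8² + (379.6 + 649.8)²] = 1411 N/mm.
Capacity per unit length: r_n/Ω = (1/2.0) × 0.6 × 430 × (0.707 × 12) = 1094 N/mm.
1411 > 1094 → NOT adequate.

f_max ≈ 1410 N/mm; NOT adequate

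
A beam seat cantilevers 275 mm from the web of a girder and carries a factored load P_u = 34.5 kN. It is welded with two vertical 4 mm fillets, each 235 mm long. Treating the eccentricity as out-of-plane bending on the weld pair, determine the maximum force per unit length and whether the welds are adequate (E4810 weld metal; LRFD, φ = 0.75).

f_max ≈ 521 N/mm; adequate

E48XX → F_EXX = 480 MPa.
L_w = 2 × 235 = 470 mm; section modulus (unit throat) S = 2 × L²/6 = 18410 mm².
Direct shear f_v = P/L_w = 34.5×10³/470 = 73.4 N/mm.
Moment M = P × e = 34.5×10³ × 275 = 9487500 N·mm; bending f_b = M/S = 515.4 N/mm.
f_max = √(f_v² + f_b²) = √(73.4² + 515.4²) = 520.6 N/mm.
φr_n = 0.75 × 0.6 × 480 × (0.707 × 4) = 610.8 N/mm → adequate.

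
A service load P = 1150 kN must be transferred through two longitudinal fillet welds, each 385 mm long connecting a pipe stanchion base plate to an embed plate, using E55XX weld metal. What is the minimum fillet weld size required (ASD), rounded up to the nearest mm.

E55XX → F_EXX = 550 MPa.
Total weld length L = 770 mm.
Required throat t_e = P × Ω / (0.6 F_EXX × L) = 1150 × 2.0 / (0.6 × 550 × 770 × 10⁻³) = 9.052 mm.
Required leg w = t_e / 0.707 = 12.8 mm → use 13 mm.

w = 13 mm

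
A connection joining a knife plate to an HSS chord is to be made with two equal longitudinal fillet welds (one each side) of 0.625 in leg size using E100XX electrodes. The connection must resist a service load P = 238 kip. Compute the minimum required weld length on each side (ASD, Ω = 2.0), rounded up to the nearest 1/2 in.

L = 9 in on each side

E100XX → F_EXX = 100 ksi.
Throat t_e = 0.707 × 0.625 = 0.4419 in.
r_n/Ω = (0.6 × 100 × 0.4419) / 2.0 = 13.26 kip/in.
L_req = P / (r_n/Ω) = 238 / 13.26 = 17.95 in total.
Per side: 17.95 / 2 = 8.977 in.
Round up → use L = 9 in on each side.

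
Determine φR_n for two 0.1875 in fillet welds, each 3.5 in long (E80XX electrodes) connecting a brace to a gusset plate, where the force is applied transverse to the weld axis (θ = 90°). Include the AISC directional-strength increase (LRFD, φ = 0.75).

E80XX → F_EXX = 80 ksi.
t_e = 0.707 × 0.1875 = 0.1326 in; A_we = 0.1326 × 7 = 0.9279 in².
Directional factor: 1.0 + 0.5 sin^1.5(90°) = 1.5.
F_nw = 0.6 × 80 × 1.5 = 72 ksi.
φR_n = 0.75 × 72 × 0.9279 = 50.11 kips.

φR_n ≈ 50.1 kips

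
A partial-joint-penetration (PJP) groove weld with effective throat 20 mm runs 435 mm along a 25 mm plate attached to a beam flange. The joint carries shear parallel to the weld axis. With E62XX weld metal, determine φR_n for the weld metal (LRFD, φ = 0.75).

φR_n ≈ 2430 kN

E62XX → F_EXX = 620 MPa.
Effective throat (given) t_e = 20 mm.
A_we = 20 × 435 = 8700 mm².
F_nw = 0.6 F_EXX = 372 MPa.
φR_n = 0.75 × 372 × 8700 × 10⁻³ = 2427 kN.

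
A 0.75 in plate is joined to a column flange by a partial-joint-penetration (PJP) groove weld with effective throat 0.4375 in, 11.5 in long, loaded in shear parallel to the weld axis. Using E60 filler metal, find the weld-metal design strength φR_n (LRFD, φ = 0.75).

φR_n ≈ 136 kip

E60XX → F_EXX = 60 ksi.
Effective throat (given) t_e = 0.4375 in.
A_we = 0.4375 × 11.5 = 5.031 in².
F_nw = 0.6 F_EXX = 36 ksi.
φR_n = 0.75 × 36 × 5.031 = 135.8 kip.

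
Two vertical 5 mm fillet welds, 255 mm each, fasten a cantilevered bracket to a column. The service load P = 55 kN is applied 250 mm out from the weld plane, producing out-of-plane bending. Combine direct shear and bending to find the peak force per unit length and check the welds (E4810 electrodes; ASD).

E48XX → F_EXX = 480 MPa.
L_w = 2 × 255 = 510 mm; section modulus (unit throat) S = 2 × L²/6 = 21680 mm².
Direct shear f_v = P/L_w = 55×10³/510 = 107.8 N/mm.
Moment M = P × e = 55×10³ × 250 = 13750000 N·mm; bending f_b = M/S = 634.4 N/mm.
f_max = √(f_v² + f_b²) = √(107.8² + 634.4²) = 643.5 N/mm.
r_n/Ω = (1/2.0) × 0.6 × 480 × (0.707 × 5) = 509 N/mm → NOT adequate.

f_max ≈ 643 N/mm; NOT adequate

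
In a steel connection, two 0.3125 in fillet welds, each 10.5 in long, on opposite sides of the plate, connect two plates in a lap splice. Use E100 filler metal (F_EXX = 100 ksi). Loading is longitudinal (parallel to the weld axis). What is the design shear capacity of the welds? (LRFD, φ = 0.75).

Effective throat t_e = 0.707 × 0.3125 = 0.2209 in.
Total length L = 21 in; A_we = 0.2209 × 21 = 4.64 in².
F_nw = 0.6 F_EXX = 0.6 × 100 = 60 ksi.
φR_n = 0.75 × 60 × 4.64 = 208.8 kips.

φR_n ≈ 209 kips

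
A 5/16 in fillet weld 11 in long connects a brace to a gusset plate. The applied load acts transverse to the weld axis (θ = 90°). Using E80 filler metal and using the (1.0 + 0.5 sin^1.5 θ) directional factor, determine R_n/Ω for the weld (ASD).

R_n/Ω ≈ 87.5 kip

E80XX → F_EXX = 80 ksi.
t_e = 0.707 × 0.3125 = 0.2209 in; A_we = 0.2209 × 11 = 2.43 in².
Directional factor: 1.0 + 0.5 sin^1.5(90°) = 1.5.
F_nw = 0.6 × 80 × 1.5 = 72 ksi.
R_n/Ω = (72 × 2.43) / 2.0 = 87.49 kip.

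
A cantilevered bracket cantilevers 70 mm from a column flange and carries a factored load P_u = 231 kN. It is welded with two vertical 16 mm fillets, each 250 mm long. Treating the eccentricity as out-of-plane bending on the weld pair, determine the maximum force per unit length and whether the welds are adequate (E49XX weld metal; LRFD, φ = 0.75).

E49XX → F_EXX = 490 MPa.
L_w = 2 × 250 = 500 mm; section modulus (unit throat) S = 2 × L²/6 = 20830 mm².
Direct shear f_v = P/L_w = 231×10³/500 = 462 N/mm.
Moment M = P × e = 231×10³ × 70 = 16170000 N·mm; bending f_b = M/S = 776.2 N/mm.
f_max = √(f_v² + f_b²) = √(462² + 776.2²) = 903.3 N/mm.
φr_n = 0.75 × 0.6 × 490 × (0.707 × 16) = 2494 N/mm → adequate.

f_max ≈ 903 N/mm; adequate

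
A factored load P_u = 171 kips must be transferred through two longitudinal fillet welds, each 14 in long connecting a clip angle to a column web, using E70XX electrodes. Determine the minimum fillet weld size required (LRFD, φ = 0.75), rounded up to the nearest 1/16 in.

E70XX → F_EXX = 70 ksi.
Total weld length L = 28 in.
Required throat t_e = P_u / (φ × 0.6 F_EXX × L) = 171 / (0.75 × 0.6 × 70 × 28) = 0.1939 in.
Required leg w = t_e / 0.707 = 0.2742 in → use 5/16 in.

w = 5/16 in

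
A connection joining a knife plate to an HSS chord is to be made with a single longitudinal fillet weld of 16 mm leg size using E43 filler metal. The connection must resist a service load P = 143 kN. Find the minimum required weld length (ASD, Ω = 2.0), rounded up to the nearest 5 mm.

E43XX → F_EXX = 430 MPa.
Throat t_e = 0.707 × 16 = 11.31 mm.
r_n/Ω = (0.6 × 430 × 11.31) / 2.0 = 1459 N/mm = 1.459 kN/mm.
L_req = P / (r_n/Ω) = 143 / 1.459 = 98 mm total.
Round up → use L = 100 mm.

L = 100 mm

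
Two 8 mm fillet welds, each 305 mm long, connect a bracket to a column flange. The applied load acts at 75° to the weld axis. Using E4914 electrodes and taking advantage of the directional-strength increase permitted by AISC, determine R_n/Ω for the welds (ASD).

E49XX → F_EXX = 490 MPa.
t_e = 0.707 × 8 = 5.656 mm; A_we = 5.656 × 610 = 3450 mm².
Directional factor: 1.0 + 0.5 sin^1.5(75°) = 1.475.
F_nw = 0.6 × 490 × 1.475 = 433.6 MPa.
R_n/Ω = (433.6 × 3450) / 2.0 × 10⁻³ = 747.9 kN.

R_n/Ω ≈ 748 kN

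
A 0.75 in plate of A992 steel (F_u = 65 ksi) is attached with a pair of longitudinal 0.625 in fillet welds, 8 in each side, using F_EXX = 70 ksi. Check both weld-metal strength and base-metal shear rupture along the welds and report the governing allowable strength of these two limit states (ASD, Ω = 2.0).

R_n/Ω ≈ 148 kip (weld metal governs)

t_e = 0.707 × 0.625 = 0.4419 in; L = 16 in.
Weld metal: R_n/Ω = (1/2.0) × 0.6 × 70 × 0.4419 × 16 = 148.5 kip.
Base metal (shear rupture): R_n/Ω = (1/2.0) × 0.6 × 65 × 0.75 × 16 = 234 kip.
Governing: weld metal.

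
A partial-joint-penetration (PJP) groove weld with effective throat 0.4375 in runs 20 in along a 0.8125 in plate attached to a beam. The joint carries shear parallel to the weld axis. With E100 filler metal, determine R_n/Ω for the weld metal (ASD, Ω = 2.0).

E100XX → F_EXX = 100 ksi.
Effective throat (given) t_e = 0.4375 in.
A_we = 0.4375 × 20 = 8.75 in².
F_nw = 0.6 F_EXX = 60 ksi.
R_n/Ω = (60 × 8.75) / 2.0 = 262.5 kips.

R_n/Ω ≈ 262 kips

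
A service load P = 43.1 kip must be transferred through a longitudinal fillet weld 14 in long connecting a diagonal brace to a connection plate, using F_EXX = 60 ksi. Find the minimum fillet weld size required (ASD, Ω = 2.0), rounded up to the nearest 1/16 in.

Total weld length L = 14 in.
Required throat t_e = P × Ω / (0.6 F_EXX × L) = 43.1 × 2.0 / (0.6 × 60 × 14) = 0.171 in.
Required leg w = t_e / 0.707 = 0.2419 in → use 1/4 in.

w = 1/4 in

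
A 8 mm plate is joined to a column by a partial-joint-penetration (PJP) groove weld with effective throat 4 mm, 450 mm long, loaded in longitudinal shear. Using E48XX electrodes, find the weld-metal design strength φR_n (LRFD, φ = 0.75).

E48XX → F_EXX = 480 MPa.
Effective throat (given) t_e = 4 mm.
A_we = 4 × 450 = 1800 mm².
F_nw = 0.6 F_EXX = 288 MPa.
φR_n = 0.75 × 288 × 1800 × 10⁻³ = 388.8 kN.

φR_n ≈ 389 kN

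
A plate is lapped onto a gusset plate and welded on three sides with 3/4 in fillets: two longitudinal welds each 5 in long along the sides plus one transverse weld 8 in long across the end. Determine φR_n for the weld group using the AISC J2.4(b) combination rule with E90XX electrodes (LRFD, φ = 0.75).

φR_n ≈ 440 kip

E90XX → F_EXX = 90 ksi.
t_e = 0.707 × 0.75 = 0.5302 in.
R_nwl = 0.6 × 90 × 0.5302 × 10 = 286.3 kip (longitudinal, 2 welds).
R_nwt = 0.6 × 90 × 0.5302 × 8 = 229.1 kip (transverse, base value).
(i) R_nwl + R_nwt = 515.4 kip; (ii) 0.85 R_nwl + 1.5 R_nwt = 587 kip.
R_n = max = 587 kip [governs: (ii)]; φR_n = 440.2 kip.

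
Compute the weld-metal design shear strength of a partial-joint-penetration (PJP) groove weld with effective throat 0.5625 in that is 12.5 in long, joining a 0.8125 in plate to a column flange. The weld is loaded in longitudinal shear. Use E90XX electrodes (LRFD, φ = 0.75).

E90XX → F_EXX = 90 ksi.
Effective throat (given) t_e = 0.5625 in.
A_we = 0.5625 × 12.5 = 7.031 in².
F_nw = 0.6 F_EXX = 54 ksi.
φR_n = 0.75 × 54 × 7.031 = 284.8 kips.

φR_n ≈ 285 kips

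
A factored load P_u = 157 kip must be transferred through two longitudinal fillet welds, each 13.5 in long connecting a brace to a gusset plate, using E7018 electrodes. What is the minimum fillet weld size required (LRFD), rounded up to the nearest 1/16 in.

w = 5/16 in

E70XX → F_EXX = 70 ksi.
Total weld length L = 27 in.
Required throat t_e = P_u / (φ × 0.6 F_EXX × L) = 157 / (0.75 × 0.6 × 70 × 27) = 0.1846 in.
Required leg w = t_e / 0.707 = 0.2611 in → use 5/16 in.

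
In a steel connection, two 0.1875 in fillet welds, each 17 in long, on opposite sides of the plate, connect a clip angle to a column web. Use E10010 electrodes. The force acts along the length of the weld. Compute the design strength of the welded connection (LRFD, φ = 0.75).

φR_n ≈ 203 kip

E100XX → F_EXX = 100 ksi.
Effective throat t_e = 0.707 × 0.1875 = 0.1326 in.
Total length L = 34 in; A_we = 0.1326 × 34 = 4.507 in².
F_nw = 0.6 F_EXX = 0.6 × 100 = 60 ksi.
φR_n = 0.75 × 60 × 4.507 = 202.8 kip.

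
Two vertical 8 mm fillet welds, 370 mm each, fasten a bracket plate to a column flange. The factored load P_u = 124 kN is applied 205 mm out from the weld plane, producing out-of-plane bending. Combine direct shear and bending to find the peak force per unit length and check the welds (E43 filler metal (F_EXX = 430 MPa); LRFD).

f_max ≈ 582 N/mm; adequate

L_w = 2 × 370 = 740 mm; section modulus (unit throat) S = 2 × L²/6 = 45630 mm².
Direct shear f_v = P/L_w = 124×10³/740 = 167.6 N/mm.
Moment M = P × e = 124×10³ × 205 = 25420000 N·mm; bending f_b = M/S = 557 N/mm.
f_max = √(f_v² + f_b²) = √(167.6² + 557²) = 581.7 N/mm.
φr_n = 0.75 × 0.6 × 430 × (0.707 × 8) = 1094 N/mm → adequate.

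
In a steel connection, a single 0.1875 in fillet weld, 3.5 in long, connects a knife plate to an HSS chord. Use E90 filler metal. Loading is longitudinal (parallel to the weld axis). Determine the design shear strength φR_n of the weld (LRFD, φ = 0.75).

φR_n ≈ 18.8 kips

E90XX → F_EXX = 90 ksi.
Effective throat t_e = 0.707 × 0.1875 = 0.1326 in.
Total length L = 3.5 in; A_we = 0.1326 × 3.5 = 0.464 in².
F_nw = 0.6 F_EXX = 0.6 × 90 = 54 ksi.
φR_n = 0.75 × 54 × 0.464 = 18.79 kips.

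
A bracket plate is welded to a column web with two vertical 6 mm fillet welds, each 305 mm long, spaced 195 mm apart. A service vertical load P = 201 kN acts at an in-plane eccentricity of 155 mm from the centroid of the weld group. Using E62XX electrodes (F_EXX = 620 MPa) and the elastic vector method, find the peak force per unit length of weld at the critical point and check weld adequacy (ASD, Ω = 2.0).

Total weld length L_w = 610 mm. Treat welds as unit-width lines.
Polar moment about centroid: J = 2[d³/12 + d(b/2)²] = 2[305³/12 + 305×97.5²] = 10530000 mm³.
Direct shear f_v = P/L_w = 201×10³ / 610 = 329.5 N/mm (vertical).
Torsion M = P·e = 201×10³ × 155 = 31155000 N·mm.
Critical point at (x, y) = (97.5, 152.5) from centroid. f_tx = M·y/J = 451.3 N/mm; f_ty = M·x/J = 288.5 N/mm.
Resultant f_max = √[f_tx² + (f_v + f_ty)²] = √[451.3² + (329.5 + 288.5)²] = 765.3 N/mm.
Capacity per unit length: r_n/Ω = (1/2.0) × 0.6 × 620 × (0.707 × 6) = 789 N/mm.
765.3 ≤ 789 → adequate.

f_max ≈ 765 N/mm; adequate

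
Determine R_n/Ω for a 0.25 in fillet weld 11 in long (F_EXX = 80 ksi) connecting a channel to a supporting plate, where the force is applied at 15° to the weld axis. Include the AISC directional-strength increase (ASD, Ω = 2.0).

R_n/Ω ≈ 49.7 kip

t_e = 0.707 × 0.25 = 0.1767 in; A_we = 0.1767 × 11 = 1.944 in².
Directional factor: 1.0 + 0.5 sin^1.5(15°) = 1.066.
F_nw = 0.6 × 80 × 1.066 = 51.16 ksi.
R_n/Ω = (51.16 × 1.944) / 2.0 = 49.73 kip.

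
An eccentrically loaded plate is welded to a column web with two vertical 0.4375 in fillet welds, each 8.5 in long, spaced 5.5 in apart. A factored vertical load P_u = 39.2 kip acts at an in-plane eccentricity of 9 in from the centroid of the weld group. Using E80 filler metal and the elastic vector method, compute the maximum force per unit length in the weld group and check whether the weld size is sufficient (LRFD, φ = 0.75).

E80XX → F_EXX = 80 ksi.
Total weld length L_w = 17 in. Treat welds as unit-width lines.
Polar moment about centroid: J = 2[d³/12 + d(b/2)²] = 2[8.5³/12 + 8.5×2.75²] = 230.9 in³.
Direct shear f_v = P/L_w = 39.2 / 17 = 2.306 kip/in (vertical).
Torsion M = P·e = 39.2 × 9 = 352.8 kip·in.
Critical point at (x, y) = (2.75, 4.25) from centroid. f_tx = M·y/J = 6.493 kip/in; f_ty = M·x/J = 4.202 kip/in.
Resultant f_max = √[f_tx² + (f_v + f_ty)²] = √[6.493² + (2.306 + 4.202)²] = 9.193 kip/in.
Capacity per unit length: φr_n = 0.75 × 0.6 × 80 × (0.707 × 0.4375) = 11.14 kip/in.
9.193 ≤ 11.14 → adequate.

f_max ≈ 9.19 kip/in; adequate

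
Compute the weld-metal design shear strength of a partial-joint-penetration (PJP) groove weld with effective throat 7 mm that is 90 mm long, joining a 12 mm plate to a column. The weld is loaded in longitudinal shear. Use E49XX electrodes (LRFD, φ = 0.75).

φR_n ≈ 139 kN

E49XX → F_EXX = 490 MPa.
Effective throat (given) t_e = 7 mm.
A_we = 7 × 90 = 630 mm².
F_nw = 0.6 F_EXX = 294 MPa.
φR_n = 0.75 × 294 × 630 × 10⁻³ = 138.9 kN.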